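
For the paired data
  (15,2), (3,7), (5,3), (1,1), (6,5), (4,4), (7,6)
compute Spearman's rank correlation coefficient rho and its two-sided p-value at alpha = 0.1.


Step 1: Rank x and y separately (midranks; no ties here).
rank(x): 15->7, 3->2, 5->4, 1->1, 6->5, 4->3, 7->6
rank(y): 2->2, 7->7, 3->3, 1->1, 5->5, 4->4, 6->6
Step 2: d_i = R_x(i) - R_y(i); compute d_i^2.
  (7-2)^2=25, (2-7)^2=25, (4-3)^2=1, (1-1)^2=0, (5-5)^2=0, (3-4)^2=1, (6-6)^2=0
sum(d^2) = 52.
Step 3: rho = 1 - 6*52 / (7*(7^2 - 1)) = 1 - 312/336 = 0.071429.
Step 4: Under H0, t = rho * sqrt((n-2)/(1-rho^2)) = 0.1601 ~ t(5).
Step 5: Two-sided p-value from the t-distribution with 5 df = 0.879048.
Step 6: alpha = 0.1. fail to reject H0.

rho = 0.0714, p = 0.879048, fail to reject H0 at alpha = 0.1.


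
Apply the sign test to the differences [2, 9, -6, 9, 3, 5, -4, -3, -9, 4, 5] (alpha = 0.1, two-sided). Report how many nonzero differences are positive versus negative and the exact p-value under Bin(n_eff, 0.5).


Step 1: Discard zero differences. Original n = 11; n_eff = number of nonzero differences = 11.
Nonzero differences (with sign): +2, +9, -6, +9, +3, +5, -4, -3, -9, +4, +5
Step 2: Count signs: positive = 7, negative = 4.
Step 3: Under H0: P(positive) = 0.5, so the number of positives S ~ Bin(11, 0.5).
Step 4: Two-sided exact p-value = sum of Bin(11,0.5) probabilities at or below the observed probability = 0.548828.
Step 5: alpha = 0.1. fail to reject H0.

n_eff = 11, pos = 7, neg = 4, p = 0.548828, fail to reject H0.


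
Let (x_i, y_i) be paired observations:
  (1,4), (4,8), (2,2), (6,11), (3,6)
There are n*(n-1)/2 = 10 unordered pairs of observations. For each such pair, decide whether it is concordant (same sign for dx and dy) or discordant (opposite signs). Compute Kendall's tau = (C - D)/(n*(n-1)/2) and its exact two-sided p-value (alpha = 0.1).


Step 1: Enumerate the 10 unordered pairs (i,j) with i<j and classify each by sign(x_j-x_i) * sign(y_j-y_i).
  (1,2):dx=+3,dy=+4->C; (1,3):dx=+1,dy=-2->D; (1,4):dx=+5,dy=+7->C; (1,5):dx=+2,dy=+2->C
  (2,3):dx=-2,dy=-6->C; (2,4):dx=+2,dy=+3->C; (2,5):dx=-1,dy=-2->C; (3,4):dx=+4,dy=+9->C
  (3,5):dx=+1,dy=+4->C; (4,5):dx=-3,dy=-5->C
Step 2: C = 9, D = 1, total pairs = 10.
Step 3: tau = (C - D)/(n(n-1)/2) = (9 - 1)/10 = 0.800000.
Step 4: Exact two-sided p-value (enumerate n! = 120 permutations of y under H0): p = 0.083333.
Step 5: alpha = 0.1. reject H0.

tau_b = 0.8000 (C=9, D=1), p = 0.083333, reject H0.


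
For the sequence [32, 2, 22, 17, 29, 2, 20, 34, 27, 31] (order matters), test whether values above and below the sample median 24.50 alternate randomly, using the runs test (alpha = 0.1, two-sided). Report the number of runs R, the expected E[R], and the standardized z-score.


Step 1: Compute median = 24.50; label A = above, B = below.
Labels in order: ABBBABBAAA  (n_A = 5, n_B = 5)
Step 2: Count runs R = 5.
Step 3: Under H0 (random ordering), E[R] = 2*n_A*n_B/(n_A+n_B) + 1 = 2*5*5/10 + 1 = 6.0000.
        Var[R] = 2*n_A*n_B*(2*n_A*n_B - n_A - n_B) / ((n_A+n_B)^2 * (n_A+n_B-1)) = 2000/900 = 2.2222.
        SD[R] = 1.4907.
Step 4: Continuity-corrected z = (R + 0.5 - E[R]) / SD[R] = (5 + 0.5 - 6.0000) / 1.4907 = -0.3354.
Step 5: Two-sided p-value via normal approximation = 2*(1 - Phi(|z|)) = 0.737316.
Step 6: alpha = 0.1. fail to reject H0.

R = 5, z = -0.3354, p = 0.737316, fail to reject H0.


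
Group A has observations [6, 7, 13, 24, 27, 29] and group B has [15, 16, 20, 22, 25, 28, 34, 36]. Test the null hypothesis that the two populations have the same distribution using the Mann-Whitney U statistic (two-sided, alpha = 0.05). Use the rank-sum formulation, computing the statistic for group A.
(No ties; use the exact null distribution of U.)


Step 1: Combine and sort all 14 observations; assign midranks.
sorted (value, group): (6,X), (7,X), (13,X), (15,Y), (16,Y), (20,Y), (22,Y), (24,X), (25,Y), (27,X), (28,Y), (29,X), (34,Y), (36,Y)
ranks: 6->1, 7->2, 13->3, 15->4, 16->5, 20->6, 22->7, 24->8, 25->9, 27->10, 28->11, 29->12, 34->13, 36->14
Step 2: Rank sum for X: R1 = 1 + 2 + 3 + 8 + 10 + 12 = 36.
Step 3: U_X = R1 - n1(n1+1)/2 = 36 - 6*7/2 = 36 - 21 = 15.
       U_Y = n1*n2 - U_X = 48 - 15 = 33.
Step 4: No ties, so the exact null distribution of U (based on enumerating the C(14,6) = 3003 equally likely rank assignments) gives the two-sided p-value.
Step 5: p-value = 0.282384; compare to alpha = 0.05. fail to reject H0.

U_X = 15, p = 0.282384, fail to reject H0 at alpha = 0.05.


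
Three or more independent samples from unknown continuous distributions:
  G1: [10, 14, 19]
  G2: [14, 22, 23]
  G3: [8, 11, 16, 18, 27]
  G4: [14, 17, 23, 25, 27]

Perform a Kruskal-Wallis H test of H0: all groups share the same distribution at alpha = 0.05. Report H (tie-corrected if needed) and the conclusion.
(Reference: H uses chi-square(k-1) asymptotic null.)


Step 1: Combine all N = 16 observations and assign midranks.
sorted (value, group, rank): (8,G3,1), (10,G1,2), (11,G3,3), (14,G1,5), (14,G2,5), (14,G4,5), (16,G3,7), (17,G4,8), (18,G3,9), (19,G1,10), (22,G2,11), (23,G2,12.5), (23,G4,12.5), (25,G4,14), (27,G3,15.5), (27,G4,15.5)
Step 2: Sum ranks within each group.
R_1 = 17 (n_1 = 3)
R_2 = 28.5 (n_2 = 3)
R_3 = 35.5 (n_3 = 5)
R_4 = 55 (n_4 = 5)
Step 3: H = 12/(N(N+1)) * sum(R_i^2/n_i) - 3(N+1)
     = 12/(16*17) * (17^2/3 + 28.5^2/3 + 35.5^2/5 + 55^2/5) - 3*17
     = 0.044118 * 1224.13 - 51
     = 3.005882.
Step 4: Ties present; correction factor C = 1 - 36/(16^3 - 16) = 0.991176. Corrected H = 3.005882 / 0.991176 = 3.032641.
Step 5: Under H0, H ~ chi^2(3); p-value = 0.386620.
Step 6: alpha = 0.05. fail to reject H0.

H = 3.0326, df = 3, p = 0.386620, fail to reject H0.


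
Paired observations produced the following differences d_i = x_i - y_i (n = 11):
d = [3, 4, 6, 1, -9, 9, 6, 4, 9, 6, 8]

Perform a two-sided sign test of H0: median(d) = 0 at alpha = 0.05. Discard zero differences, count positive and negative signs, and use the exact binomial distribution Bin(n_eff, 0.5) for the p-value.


Step 1: Discard zero differences. Original n = 11; n_eff = number of nonzero differences = 11.
Nonzero differences (with sign): +3, +4, +6, +1, -9, +9, +6, +4, +9, +6, +8
Step 2: Count signs: positive = 10, negative = 1.
Step 3: Under H0: P(positive) = 0.5, so the number of positives S ~ Bin(11, 0.5).
Step 4: Two-sided exact p-value = sum of Bin(11,0.5) probabilities at or below the observed probability = 0.011719.
Step 5: alpha = 0.05. reject H0.

n_eff = 11, pos = 10, neg = 1, p = 0.011719, reject H0.


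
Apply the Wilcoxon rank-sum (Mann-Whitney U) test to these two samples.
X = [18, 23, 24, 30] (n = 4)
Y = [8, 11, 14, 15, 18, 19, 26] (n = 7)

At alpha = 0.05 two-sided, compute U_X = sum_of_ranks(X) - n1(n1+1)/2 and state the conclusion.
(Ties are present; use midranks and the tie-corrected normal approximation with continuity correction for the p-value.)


Step 1: Combine and sort all 11 observations; assign midranks.
sorted (value, group): (8,Y), (11,Y), (14,Y), (15,Y), (18,X), (18,Y), (19,Y), (23,X), (24,X), (26,Y), (30,X)
ranks: 8->1, 11->2, 14->3, 15->4, 18->5.5, 18->5.5, 19->7, 23->8, 24->9, 26->10, 30->11
Step 2: Rank sum for X: R1 = 5.5 + 8 + 9 + 11 = 33.5.
Step 3: U_X = R1 - n1(n1+1)/2 = 33.5 - 4*5/2 = 33.5 - 10 = 23.5.
       U_Y = n1*n2 - U_X = 28 - 23.5 = 4.5.
Step 4: Ties are present, so use the tie-corrected normal approximation (with continuity correction) for the p-value.
Step 5: p-value = 0.088247; compare to alpha = 0.05. fail to reject H0.

U_X = 23.5, p = 0.088247, fail to reject H0 at alpha = 0.05.


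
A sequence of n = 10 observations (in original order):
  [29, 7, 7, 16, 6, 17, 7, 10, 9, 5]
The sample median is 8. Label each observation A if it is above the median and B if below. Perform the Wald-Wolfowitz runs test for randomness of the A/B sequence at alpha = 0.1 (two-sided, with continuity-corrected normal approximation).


Step 1: Compute median = 8; label A = above, B = below.
Labels in order: ABBABABAAB  (n_A = 5, n_B = 5)
Step 2: Count runs R = 8.
Step 3: Under H0 (random ordering), E[R] = 2*n_A*n_B/(n_A+n_B) + 1 = 2*5*5/10 + 1 = 6.0000.
        Var[R] = 2*n_A*n_B*(2*n_A*n_B - n_A - n_B) / ((n_A+n_B)^2 * (n_A+n_B-1)) = 2000/900 = 2.2222.
        SD[R] = 1.4907.
Step 4: Continuity-corrected z = (R - 0.5 - E[R]) / SD[R] = (8 - 0.5 - 6.0000) / 1.4907 = 1.0062.
Step 5: Two-sided p-value via normal approximation = 2*(1 - Phi(|z|)) = 0.314305.
Step 6: alpha = 0.1. fail to reject H0.

R = 8, z = 1.0062, p = 0.314305, fail to reject H0.


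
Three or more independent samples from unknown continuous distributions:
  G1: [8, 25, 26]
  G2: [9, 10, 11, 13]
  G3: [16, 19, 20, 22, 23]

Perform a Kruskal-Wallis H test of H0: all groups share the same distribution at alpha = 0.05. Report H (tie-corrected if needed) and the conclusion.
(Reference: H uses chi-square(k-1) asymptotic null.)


Step 1: Combine all N = 12 observations and assign midranks.
sorted (value, group, rank): (8,G1,1), (9,G2,2), (10,G2,3), (11,G2,4), (13,G2,5), (16,G3,6), (19,G3,7), (20,G3,8), (22,G3,9), (23,G3,10), (25,G1,11), (26,G1,12)
Step 2: Sum ranks within each group.
R_1 = 24 (n_1 = 3)
R_2 = 14 (n_2 = 4)
R_3 = 40 (n_3 = 5)
Step 3: H = 12/(N(N+1)) * sum(R_i^2/n_i) - 3(N+1)
     = 12/(12*13) * (24^2/3 + 14^2/4 + 40^2/5) - 3*13
     = 0.076923 * 561 - 39
     = 4.153846.
Step 4: No ties, so H is used without correction.
Step 5: Under H0, H ~ chi^2(2); p-value = 0.125315.
Step 6: alpha = 0.05. fail to reject H0.

H = 4.1538, df = 2, p = 0.125315, fail to reject H0.


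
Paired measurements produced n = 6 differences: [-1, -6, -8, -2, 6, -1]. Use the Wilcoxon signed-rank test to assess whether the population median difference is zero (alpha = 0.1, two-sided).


Step 1: Drop any zero differences (none here) and take |d_i|.
|d| = [1, 6, 8, 2, 6, 1]
Step 2: Midrank |d_i| (ties get averaged ranks).
ranks: |1|->1.5, |6|->4.5, |8|->6, |2|->3, |6|->4.5, |1|->1.5
Step 3: Attach original signs; sum ranks with positive sign and with negative sign.
W+ = 4.5 = 4.5
W- = 1.5 + 4.5 + 6 + 3 + 1.5 = 16.5
(Check: W+ + W- = 21 should equal n(n+1)/2 = 21.)
Step 4: Test statistic W = min(W+, W-) = 4.5.
Step 5: Ties in |d|, so use the tie-corrected normal approximation.
        E[W] = n(n+1)/4 = 6*7/4 = 10.5.
        Tie groups: |d|=1 (t=2), |d|=6 (t=2); sum(t^3 - t) = 12.
        Var[W] = n(n+1)(2n+1)/24 - sum(t^3-t)/48 = 546/24 - 12/48 = 22.5.
        z = (W - E[W]) / sqrt(Var[W]) = (4.5 - 10.5) / 4.7434 = -1.2649.
        Two-sided p = 2*Phi(z) = 0.205903.
Step 6: alpha = 0.1. fail to reject H0.

W+ = 4.5, W- = 16.5, W = min = 4.5, p = 0.205903, fail to reject H0.


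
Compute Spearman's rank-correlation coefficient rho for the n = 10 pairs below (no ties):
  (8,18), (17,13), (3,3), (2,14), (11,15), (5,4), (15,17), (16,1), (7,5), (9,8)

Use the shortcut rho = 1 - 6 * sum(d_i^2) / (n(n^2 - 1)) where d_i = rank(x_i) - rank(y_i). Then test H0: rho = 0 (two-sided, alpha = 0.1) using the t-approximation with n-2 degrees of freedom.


Step 1: Rank x and y separately (midranks; no ties here).
rank(x): 8->5, 17->10, 3->2, 2->1, 11->7, 5->3, 15->8, 16->9, 7->4, 9->6
rank(y): 18->10, 13->6, 3->2, 14->7, 15->8, 4->3, 17->9, 1->1, 5->4, 8->5
Step 2: d_i = R_x(i) - R_y(i); compute d_i^2.
  (5-10)^2=25, (10-6)^2=16, (2-2)^2=0, (1-7)^2=36, (7-8)^2=1, (3-3)^2=0, (8-9)^2=1, (9-1)^2=64, (4-4)^2=0, (6-5)^2=1
sum(d^2) = 144.
Step 3: rho = 1 - 6*144 / (10*(10^2 - 1)) = 1 - 864/990 = 0.127273.
Step 4: Under H0, t = rho * sqrt((n-2)/(1-rho^2)) = 0.3629 ~ t(8).
Step 5: Two-sided p-value from the t-distribution with 8 df = 0.726057.
Step 6: alpha = 0.1. fail to reject H0.

rho = 0.1273, p = 0.726057, fail to reject H0 at alpha = 0.1.


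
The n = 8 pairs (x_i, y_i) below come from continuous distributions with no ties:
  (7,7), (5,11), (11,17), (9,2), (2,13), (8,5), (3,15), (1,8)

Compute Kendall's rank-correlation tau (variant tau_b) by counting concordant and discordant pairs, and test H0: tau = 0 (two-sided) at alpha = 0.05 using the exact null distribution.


Step 1: Enumerate the 28 unordered pairs (i,j) with i<j and classify each by sign(x_j-x_i) * sign(y_j-y_i).
  (1,2):dx=-2,dy=+4->D; (1,3):dx=+4,dy=+10->C; (1,4):dx=+2,dy=-5->D; (1,5):dx=-5,dy=+6->D
  (1,6):dx=+1,dy=-2->D; (1,7):dx=-4,dy=+8->D; (1,8):dx=-6,dy=+1->D; (2,3):dx=+6,dy=+6->C
  (2,4):dx=+4,dy=-9->D; (2,5):dx=-3,dy=+2->D; (2,6):dx=+3,dy=-6->D; (2,7):dx=-2,dy=+4->D
  (2,8):dx=-4,dy=-3->C; (3,4):dx=-2,dy=-15->C; (3,5):dx=-9,dy=-4->C; (3,6):dx=-3,dy=-12->C
  (3,7):dx=-8,dy=-2->C; (3,8):dx=-10,dy=-9->C; (4,5):dx=-7,dy=+11->D; (4,6):dx=-1,dy=+3->D
  (4,7):dx=-6,dy=+13->D; (4,8):dx=-8,dy=+6->D; (5,6):dx=+6,dy=-8->D; (5,7):dx=+1,dy=+2->C
  (5,8):dx=-1,dy=-5->C; (6,7):dx=-5,dy=+10->D; (6,8):dx=-7,dy=+3->D; (7,8):dx=-2,dy=-7->C
Step 2: C = 11, D = 17, total pairs = 28.
Step 3: tau = (C - D)/(n(n-1)/2) = (11 - 17)/28 = -0.214286.
Step 4: Exact two-sided p-value (enumerate n! = 40320 permutations of y under H0): p = 0.548413.
Step 5: alpha = 0.05. fail to reject H0.

tau_b = -0.2143 (C=11, D=17), p = 0.548413, fail to reject H0.


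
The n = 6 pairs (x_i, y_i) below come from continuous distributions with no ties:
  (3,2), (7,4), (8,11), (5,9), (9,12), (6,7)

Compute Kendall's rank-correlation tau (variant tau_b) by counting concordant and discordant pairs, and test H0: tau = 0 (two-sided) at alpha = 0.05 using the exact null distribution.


Step 1: Enumerate the 15 unordered pairs (i,j) with i<j and classify each by sign(x_j-x_i) * sign(y_j-y_i).
  (1,2):dx=+4,dy=+2->C; (1,3):dx=+5,dy=+9->C; (1,4):dx=+2,dy=+7->C; (1,5):dx=+6,dy=+10->C
  (1,6):dx=+3,dy=+5->C; (2,3):dx=+1,dy=+7->C; (2,4):dx=-2,dy=+5->D; (2,5):dx=+2,dy=+8->C
  (2,6):dx=-1,dy=+3->D; (3,4):dx=-3,dy=-2->C; (3,5):dx=+1,dy=+1->C; (3,6):dx=-2,dy=-4->C
  (4,5):dx=+4,dy=+3->C; (4,6):dx=+1,dy=-2->D; (5,6):dx=-3,dy=-5->C
Step 2: C = 12, D = 3, total pairs = 15.
Step 3: tau = (C - D)/(n(n-1)/2) = (12 - 3)/15 = 0.600000.
Step 4: Exact two-sided p-value (enumerate n! = 720 permutations of y under H0): p = 0.136111.
Step 5: alpha = 0.05. fail to reject H0.

tau_b = 0.6000 (C=12, D=3), p = 0.136111, fail to reject H0.


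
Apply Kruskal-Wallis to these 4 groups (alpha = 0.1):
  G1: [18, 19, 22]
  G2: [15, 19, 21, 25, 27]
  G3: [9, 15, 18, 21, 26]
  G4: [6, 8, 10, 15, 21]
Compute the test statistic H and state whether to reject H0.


Step 1: Combine all N = 18 observations and assign midranks.
sorted (value, group, rank): (6,G4,1), (8,G4,2), (9,G3,3), (10,G4,4), (15,G2,6), (15,G3,6), (15,G4,6), (18,G1,8.5), (18,G3,8.5), (19,G1,10.5), (19,G2,10.5), (21,G2,13), (21,G3,13), (21,G4,13), (22,G1,15), (25,G2,16), (26,G3,17), (27,G2,18)
Step 2: Sum ranks within each group.
R_1 = 34 (n_1 = 3)
R_2 = 63.5 (n_2 = 5)
R_3 = 47.5 (n_3 = 5)
R_4 = 26 (n_4 = 5)
Step 3: H = 12/(N(N+1)) * sum(R_i^2/n_i) - 3(N+1)
     = 12/(18*19) * (34^2/3 + 63.5^2/5 + 47.5^2/5 + 26^2/5) - 3*19
     = 0.035088 * 1778.23 - 57
     = 5.394152.
Step 4: Ties present; correction factor C = 1 - 60/(18^3 - 18) = 0.989680. Corrected H = 5.394152 / 0.989680 = 5.450400.
Step 5: Under H0, H ~ chi^2(3); p-value = 0.141636.
Step 6: alpha = 0.1. fail to reject H0.

H = 5.4504, df = 3, p = 0.141636, fail to reject H0.


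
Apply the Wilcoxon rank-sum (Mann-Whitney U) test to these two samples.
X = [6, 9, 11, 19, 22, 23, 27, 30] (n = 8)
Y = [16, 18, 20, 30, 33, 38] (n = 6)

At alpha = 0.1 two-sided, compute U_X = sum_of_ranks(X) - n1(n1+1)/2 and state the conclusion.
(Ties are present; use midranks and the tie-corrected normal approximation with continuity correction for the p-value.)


Step 1: Combine and sort all 14 observations; assign midranks.
sorted (value, group): (6,X), (9,X), (11,X), (16,Y), (18,Y), (19,X), (20,Y), (22,X), (23,X), (27,X), (30,X), (30,Y), (33,Y), (38,Y)
ranks: 6->1, 9->2, 11->3, 16->4, 18->5, 19->6, 20->7, 22->8, 23->9, 27->10, 30->11.5, 30->11.5, 33->13, 38->14
Step 2: Rank sum for X: R1 = 1 + 2 + 3 + 6 + 8 + 9 + 10 + 11.5 = 50.5.
Step 3: U_X = R1 - n1(n1+1)/2 = 50.5 - 8*9/2 = 50.5 - 36 = 14.5.
       U_Y = n1*n2 - U_X = 48 - 14.5 = 33.5.
Step 4: Ties are present, so use the tie-corrected normal approximation (with continuity correction) for the p-value.
Step 5: p-value = 0.244759; compare to alpha = 0.1. fail to reject H0.

U_X = 14.5, p = 0.244759, fail to reject H0 at alpha = 0.1.


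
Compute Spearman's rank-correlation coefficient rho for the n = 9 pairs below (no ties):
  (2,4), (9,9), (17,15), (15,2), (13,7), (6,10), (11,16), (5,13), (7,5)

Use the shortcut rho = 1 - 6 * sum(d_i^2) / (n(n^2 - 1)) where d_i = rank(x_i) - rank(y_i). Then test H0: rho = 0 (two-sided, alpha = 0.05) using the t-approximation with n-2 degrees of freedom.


Step 1: Rank x and y separately (midranks; no ties here).
rank(x): 2->1, 9->5, 17->9, 15->8, 13->7, 6->3, 11->6, 5->2, 7->4
rank(y): 4->2, 9->5, 15->8, 2->1, 7->4, 10->6, 16->9, 13->7, 5->3
Step 2: d_i = R_x(i) - R_y(i); compute d_i^2.
  (1-2)^2=1, (5-5)^2=0, (9-8)^2=1, (8-1)^2=49, (7-4)^2=9, (3-6)^2=9, (6-9)^2=9, (2-7)^2=25, (4-3)^2=1
sum(d^2) = 104.
Step 3: rho = 1 - 6*104 / (9*(9^2 - 1)) = 1 - 624/720 = 0.133333.
Step 4: Under H0, t = rho * sqrt((n-2)/(1-rho^2)) = 0.3559 ~ t(7).
Step 5: Two-sided p-value from the t-distribution with 7 df = 0.732368.
Step 6: alpha = 0.05. fail to reject H0.

rho = 0.1333, p = 0.732368, fail to reject H0 at alpha = 0.05.


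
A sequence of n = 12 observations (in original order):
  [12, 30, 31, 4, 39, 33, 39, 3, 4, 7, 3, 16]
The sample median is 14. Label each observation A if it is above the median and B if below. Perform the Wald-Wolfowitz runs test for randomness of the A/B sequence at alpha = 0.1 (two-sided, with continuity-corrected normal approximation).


Step 1: Compute median = 14; label A = above, B = below.
Labels in order: BAABAAABBBBA  (n_A = 6, n_B = 6)
Step 2: Count runs R = 6.
Step 3: Under H0 (random ordering), E[R] = 2*n_A*n_B/(n_A+n_B) + 1 = 2*6*6/12 + 1 = 7.0000.
        Var[R] = 2*n_A*n_B*(2*n_A*n_B - n_A - n_B) / ((n_A+n_B)^2 * (n_A+n_B-1)) = 4320/1584 = 2.7273.
        SD[R] = 1.6514.
Step 4: Continuity-corrected z = (R + 0.5 - E[R]) / SD[R] = (6 + 0.5 - 7.0000) / 1.6514 = -0.3028.
Step 5: Two-sided p-value via normal approximation = 2*(1 - Phi(|z|)) = 0.762069.
Step 6: alpha = 0.1. fail to reject H0.

R = 6, z = -0.3028, p = 0.762069, fail to reject H0.


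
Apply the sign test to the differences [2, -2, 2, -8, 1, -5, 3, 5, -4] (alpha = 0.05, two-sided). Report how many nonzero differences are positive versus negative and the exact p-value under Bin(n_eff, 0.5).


Step 1: Discard zero differences. Original n = 9; n_eff = number of nonzero differences = 9.
Nonzero differences (with sign): +2, -2, +2, -8, +1, -5, +3, +5, -4
Step 2: Count signs: positive = 5, negative = 4.
Step 3: Under H0: P(positive) = 0.5, so the number of positives S ~ Bin(9, 0.5).
Step 4: Two-sided exact p-value = sum of Bin(9,0.5) probabilities at or below the observed probability = 1.000000.
Step 5: alpha = 0.05. fail to reject H0.

n_eff = 9, pos = 5, neg = 4, p = 1.000000, fail to reject H0.


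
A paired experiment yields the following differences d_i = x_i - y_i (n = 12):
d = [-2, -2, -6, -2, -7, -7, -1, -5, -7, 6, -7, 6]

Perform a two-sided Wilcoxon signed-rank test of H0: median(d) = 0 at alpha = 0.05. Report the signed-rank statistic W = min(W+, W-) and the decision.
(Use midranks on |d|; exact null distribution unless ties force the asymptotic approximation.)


Step 1: Drop any zero differences (none here) and take |d_i|.
|d| = [2, 2, 6, 2, 7, 7, 1, 5, 7, 6, 7, 6]
Step 2: Midrank |d_i| (ties get averaged ranks).
ranks: |2|->3, |2|->3, |6|->7, |2|->3, |7|->10.5, |7|->10.5, |1|->1, |5|->5, |7|->10.5, |6|->7, |7|->10.5, |6|->7
Step 3: Attach original signs; sum ranks with positive sign and with negative sign.
W+ = 7 + 7 = 14
W- = 3 + 3 + 7 + 3 + 10.5 + 10.5 + 1 + 5 + 10.5 + 10.5 = 64
(Check: W+ + W- = 78 should equal n(n+1)/2 = 78.)
Step 4: Test statistic W = min(W+, W-) = 14.
Step 5: Ties in |d|, so use the tie-corrected normal approximation.
        E[W] = n(n+1)/4 = 12*13/4 = 39.
        Tie groups: |d|=2 (t=3), |d|=6 (t=3), |d|=7 (t=4); sum(t^3 - t) = 108.
        Var[W] = n(n+1)(2n+1)/24 - sum(t^3-t)/48 = 3900/24 - 108/48 = 160.25.
        z = (W - E[W]) / sqrt(Var[W]) = (14 - 39) / 12.6590 = -1.9749.
        Two-sided p = 2*Phi(z) = 0.048282.
Step 6: alpha = 0.05. reject H0.

W+ = 14, W- = 64, W = min = 14, p = 0.048282, reject H0.


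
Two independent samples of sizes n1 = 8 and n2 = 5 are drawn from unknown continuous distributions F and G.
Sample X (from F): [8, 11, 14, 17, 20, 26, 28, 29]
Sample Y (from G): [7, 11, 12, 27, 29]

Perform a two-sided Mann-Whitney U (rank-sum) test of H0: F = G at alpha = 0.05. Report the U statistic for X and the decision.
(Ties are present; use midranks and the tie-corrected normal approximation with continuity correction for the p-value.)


Step 1: Combine and sort all 13 observations; assign midranks.
sorted (value, group): (7,Y), (8,X), (11,X), (11,Y), (12,Y), (14,X), (17,X), (20,X), (26,X), (27,Y), (28,X), (29,X), (29,Y)
ranks: 7->1, 8->2, 11->3.5, 11->3.5, 12->5, 14->6, 17->7, 20->8, 26->9, 27->10, 28->11, 29->12.5, 29->12.5
Step 2: Rank sum for X: R1 = 2 + 3.5 + 6 + 7 + 8 + 9 + 11 + 12.5 = 59.
Step 3: U_X = R1 - n1(n1+1)/2 = 59 - 8*9/2 = 59 - 36 = 23.
       U_Y = n1*n2 - U_X = 40 - 23 = 17.
Step 4: Ties are present, so use the tie-corrected normal approximation (with continuity correction) for the p-value.
Step 5: p-value = 0.713640; compare to alpha = 0.05. fail to reject H0.

U_X = 23, p = 0.713640, fail to reject H0 at alpha = 0.05.


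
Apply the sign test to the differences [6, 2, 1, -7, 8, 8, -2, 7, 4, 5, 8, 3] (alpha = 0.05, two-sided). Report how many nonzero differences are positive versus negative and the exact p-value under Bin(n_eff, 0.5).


Step 1: Discard zero differences. Original n = 12; n_eff = number of nonzero differences = 12.
Nonzero differences (with sign): +6, +2, +1, -7, +8, +8, -2, +7, +4, +5, +8, +3
Step 2: Count signs: positive = 10, negative = 2.
Step 3: Under H0: P(positive) = 0.5, so the number of positives S ~ Bin(12, 0.5).
Step 4: Two-sided exact p-value = sum of Bin(12,0.5) probabilities at or below the observed probability = 0.038574.
Step 5: alpha = 0.05. reject H0.

n_eff = 12, pos = 10, neg = 2, p = 0.038574, reject H0.


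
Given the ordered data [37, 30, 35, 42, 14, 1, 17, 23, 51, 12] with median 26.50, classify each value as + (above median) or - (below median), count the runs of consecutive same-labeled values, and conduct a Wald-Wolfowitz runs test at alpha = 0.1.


Step 1: Compute median = 26.50; label A = above, B = below.
Labels in order: AAAABBBBAB  (n_A = 5, n_B = 5)
Step 2: Count runs R = 4.
Step 3: Under H0 (random ordering), E[R] = 2*n_A*n_B/(n_A+n_B) + 1 = 2*5*5/10 + 1 = 6.0000.
        Var[R] = 2*n_A*n_B*(2*n_A*n_B - n_A - n_B) / ((n_A+n_B)^2 * (n_A+n_B-1)) = 2000/900 = 2.2222.
        SD[R] = 1.4907.
Step 4: Continuity-corrected z = (R + 0.5 - E[R]) / SD[R] = (4 + 0.5 - 6.0000) / 1.4907 = -1.0062.
Step 5: Two-sided p-value via normal approximation = 2*(1 - Phi(|z|)) = 0.314305.
Step 6: alpha = 0.1. fail to reject H0.

R = 4, z = -1.0062, p = 0.314305, fail to reject H0.


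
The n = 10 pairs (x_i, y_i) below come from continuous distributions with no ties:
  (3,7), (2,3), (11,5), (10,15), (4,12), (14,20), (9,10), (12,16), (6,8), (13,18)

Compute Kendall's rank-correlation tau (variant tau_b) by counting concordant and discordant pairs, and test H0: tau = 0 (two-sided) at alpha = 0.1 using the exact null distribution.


Step 1: Enumerate the 45 unordered pairs (i,j) with i<j and classify each by sign(x_j-x_i) * sign(y_j-y_i).
  (1,2):dx=-1,dy=-4->C; (1,3):dx=+8,dy=-2->D; (1,4):dx=+7,dy=+8->C; (1,5):dx=+1,dy=+5->C
  (1,6):dx=+11,dy=+13->C; (1,7):dx=+6,dy=+3->C; (1,8):dx=+9,dy=+9->C; (1,9):dx=+3,dy=+1->C
  (1,10):dx=+10,dy=+11->C; (2,3):dx=+9,dy=+2->C; (2,4):dx=+8,dy=+12->C; (2,5):dx=+2,dy=+9->C
  (2,6):dx=+12,dy=+17->C; (2,7):dx=+7,dy=+7->C; (2,8):dx=+10,dy=+13->C; (2,9):dx=+4,dy=+5->C
  (2,10):dx=+11,dy=+15->C; (3,4):dx=-1,dy=+10->D; (3,5):dx=-7,dy=+7->D; (3,6):dx=+3,dy=+15->C
  (3,7):dx=-2,dy=+5->D; (3,8):dx=+1,dy=+11->C; (3,9):dx=-5,dy=+3->D; (3,10):dx=+2,dy=+13->C
  (4,5):dx=-6,dy=-3->C; (4,6):dx=+4,dy=+5->C; (4,7):dx=-1,dy=-5->C; (4,8):dx=+2,dy=+1->C
  (4,9):dx=-4,dy=-7->C; (4,10):dx=+3,dy=+3->C; (5,6):dx=+10,dy=+8->C; (5,7):dx=+5,dy=-2->D
  (5,8):dx=+8,dy=+4->C; (5,9):dx=+2,dy=-4->D; (5,10):dx=+9,dy=+6->C; (6,7):dx=-5,dy=-10->C
  (6,8):dx=-2,dy=-4->C; (6,9):dx=-8,dy=-12->C; (6,10):dx=-1,dy=-2->C; (7,8):dx=+3,dy=+6->C
  (7,9):dx=-3,dy=-2->C; (7,10):dx=+4,dy=+8->C; (8,9):dx=-6,dy=-8->C; (8,10):dx=+1,dy=+2->C
  (9,10):dx=+7,dy=+10->C
Step 2: C = 38, D = 7, total pairs = 45.
Step 3: tau = (C - D)/(n(n-1)/2) = (38 - 7)/45 = 0.688889.
Step 4: Exact two-sided p-value (enumerate n! = 3628800 permutations of y under H0): p = 0.004687.
Step 5: alpha = 0.1. reject H0.

tau_b = 0.6889 (C=38, D=7), p = 0.004687, reject H0.


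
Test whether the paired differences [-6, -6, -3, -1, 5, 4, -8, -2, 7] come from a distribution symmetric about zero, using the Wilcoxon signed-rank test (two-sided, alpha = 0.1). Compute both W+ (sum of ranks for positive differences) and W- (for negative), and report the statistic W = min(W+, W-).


Step 1: Drop any zero differences (none here) and take |d_i|.
|d| = [6, 6, 3, 1, 5, 4, 8, 2, 7]
Step 2: Midrank |d_i| (ties get averaged ranks).
ranks: |6|->6.5, |6|->6.5, |3|->3, |1|->1, |5|->5, |4|->4, |8|->9, |2|->2, |7|->8
Step 3: Attach original signs; sum ranks with positive sign and with negative sign.
W+ = 5 + 4 + 8 = 17
W- = 6.5 + 6.5 + 3 + 1 + 9 + 2 = 28
(Check: W+ + W- = 45 should equal n(n+1)/2 = 45.)
Step 4: Test statistic W = min(W+, W-) = 17.
Step 5: Ties in |d|, so use the tie-corrected normal approximation.
        E[W] = n(n+1)/4 = 9*10/4 = 22.5.
        Tie groups: |d|=6 (t=2); sum(t^3 - t) = 6.
        Var[W] = n(n+1)(2n+1)/24 - sum(t^3-t)/48 = 1710/24 - 6/48 = 71.125.
        z = (W - E[W]) / sqrt(Var[W]) = (17 - 22.5) / 8.4336 = -0.6522.
        Two-sided p = 2*Phi(z) = 0.514300.
Step 6: alpha = 0.1. fail to reject H0.

W+ = 17, W- = 28, W = min = 17, p = 0.514300, fail to reject H0.


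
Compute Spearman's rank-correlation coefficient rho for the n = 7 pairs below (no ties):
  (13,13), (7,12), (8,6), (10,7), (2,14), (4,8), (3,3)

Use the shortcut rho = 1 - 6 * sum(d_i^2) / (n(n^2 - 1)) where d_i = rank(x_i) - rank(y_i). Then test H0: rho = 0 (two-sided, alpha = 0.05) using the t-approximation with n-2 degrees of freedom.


Step 1: Rank x and y separately (midranks; no ties here).
rank(x): 13->7, 7->4, 8->5, 10->6, 2->1, 4->3, 3->2
rank(y): 13->6, 12->5, 6->2, 7->3, 14->7, 8->4, 3->1
Step 2: d_i = R_x(i) - R_y(i); compute d_i^2.
  (7-6)^2=1, (4-5)^2=1, (5-2)^2=9, (6-3)^2=9, (1-7)^2=36, (3-4)^2=1, (2-1)^2=1
sum(d^2) = 58.
Step 3: rho = 1 - 6*58 / (7*(7^2 - 1)) = 1 - 348/336 = -0.035714.
Step 4: Under H0, t = rho * sqrt((n-2)/(1-rho^2)) = -0.0799 ~ t(5).
Step 5: Two-sided p-value from the t-distribution with 5 df = 0.939408.
Step 6: alpha = 0.05. fail to reject H0.

rho = -0.0357, p = 0.939408, fail to reject H0 at alpha = 0.05.


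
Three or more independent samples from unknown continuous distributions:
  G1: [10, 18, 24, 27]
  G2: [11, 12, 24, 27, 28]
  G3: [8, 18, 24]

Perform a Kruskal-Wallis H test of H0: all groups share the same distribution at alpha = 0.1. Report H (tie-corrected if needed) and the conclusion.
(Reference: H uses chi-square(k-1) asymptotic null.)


Step 1: Combine all N = 12 observations and assign midranks.
sorted (value, group, rank): (8,G3,1), (10,G1,2), (11,G2,3), (12,G2,4), (18,G1,5.5), (18,G3,5.5), (24,G1,8), (24,G2,8), (24,G3,8), (27,G1,10.5), (27,G2,10.5), (28,G2,12)
Step 2: Sum ranks within each group.
R_1 = 26 (n_1 = 4)
R_2 = 37.5 (n_2 = 5)
R_3 = 14.5 (n_3 = 3)
Step 3: H = 12/(N(N+1)) * sum(R_i^2/n_i) - 3(N+1)
     = 12/(12*13) * (26^2/4 + 37.5^2/5 + 14.5^2/3) - 3*13
     = 0.076923 * 520.333 - 39
     = 1.025641.
Step 4: Ties present; correction factor C = 1 - 36/(12^3 - 12) = 0.979021. Corrected H = 1.025641 / 0.979021 = 1.047619.
Step 5: Under H0, H ~ chi^2(2); p-value = 0.592260.
Step 6: alpha = 0.1. fail to reject H0.

H = 1.0476, df = 2, p = 0.592260, fail to reject H0.


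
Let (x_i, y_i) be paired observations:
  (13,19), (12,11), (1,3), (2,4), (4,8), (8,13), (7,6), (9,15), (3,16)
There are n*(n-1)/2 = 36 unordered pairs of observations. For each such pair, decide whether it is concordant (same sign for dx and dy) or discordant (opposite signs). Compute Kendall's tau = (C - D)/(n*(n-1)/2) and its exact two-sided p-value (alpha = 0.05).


Step 1: Enumerate the 36 unordered pairs (i,j) with i<j and classify each by sign(x_j-x_i) * sign(y_j-y_i).
  (1,2):dx=-1,dy=-8->C; (1,3):dx=-12,dy=-16->C; (1,4):dx=-11,dy=-15->C; (1,5):dx=-9,dy=-11->C
  (1,6):dx=-5,dy=-6->C; (1,7):dx=-6,dy=-13->C; (1,8):dx=-4,dy=-4->C; (1,9):dx=-10,dy=-3->C
  (2,3):dx=-11,dy=-8->C; (2,4):dx=-10,dy=-7->C; (2,5):dx=-8,dy=-3->C; (2,6):dx=-4,dy=+2->D
  (2,7):dx=-5,dy=-5->C; (2,8):dx=-3,dy=+4->D; (2,9):dx=-9,dy=+5->D; (3,4):dx=+1,dy=+1->C
  (3,5):dx=+3,dy=+5->C; (3,6):dx=+7,dy=+10->C; (3,7):dx=+6,dy=+3->C; (3,8):dx=+8,dy=+12->C
  (3,9):dx=+2,dy=+13->C; (4,5):dx=+2,dy=+4->C; (4,6):dx=+6,dy=+9->C; (4,7):dx=+5,dy=+2->C
  (4,8):dx=+7,dy=+11->C; (4,9):dx=+1,dy=+12->C; (5,6):dx=+4,dy=+5->C; (5,7):dx=+3,dy=-2->D
  (5,8):dx=+5,dy=+7->C; (5,9):dx=-1,dy=+8->D; (6,7):dx=-1,dy=-7->C; (6,8):dx=+1,dy=+2->C
  (6,9):dx=-5,dy=+3->D; (7,8):dx=+2,dy=+9->C; (7,9):dx=-4,dy=+10->D; (8,9):dx=-6,dy=+1->D
Step 2: C = 28, D = 8, total pairs = 36.
Step 3: tau = (C - D)/(n(n-1)/2) = (28 - 8)/36 = 0.555556.
Step 4: Exact two-sided p-value (enumerate n! = 362880 permutations of y under H0): p = 0.044615.
Step 5: alpha = 0.05. reject H0.

tau_b = 0.5556 (C=28, D=8), p = 0.044615, reject H0.


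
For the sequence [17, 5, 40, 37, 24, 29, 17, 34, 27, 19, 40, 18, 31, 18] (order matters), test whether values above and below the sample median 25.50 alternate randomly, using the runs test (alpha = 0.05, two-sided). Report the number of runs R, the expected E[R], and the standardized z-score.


Step 1: Compute median = 25.50; label A = above, B = below.
Labels in order: BBAABABAABABAB  (n_A = 7, n_B = 7)
Step 2: Count runs R = 11.
Step 3: Under H0 (random ordering), E[R] = 2*n_A*n_B/(n_A+n_B) + 1 = 2*7*7/14 + 1 = 8.0000.
        Var[R] = 2*n_A*n_B*(2*n_A*n_B - n_A - n_B) / ((n_A+n_B)^2 * (n_A+n_B-1)) = 8232/2548 = 3.2308.
        SD[R] = 1.7974.
Step 4: Continuity-corrected z = (R - 0.5 - E[R]) / SD[R] = (11 - 0.5 - 8.0000) / 1.7974 = 1.3909.
Step 5: Two-sided p-value via normal approximation = 2*(1 - Phi(|z|)) = 0.164264.
Step 6: alpha = 0.05. fail to reject H0.

R = 11, z = 1.3909, p = 0.164264, fail to reject H0.


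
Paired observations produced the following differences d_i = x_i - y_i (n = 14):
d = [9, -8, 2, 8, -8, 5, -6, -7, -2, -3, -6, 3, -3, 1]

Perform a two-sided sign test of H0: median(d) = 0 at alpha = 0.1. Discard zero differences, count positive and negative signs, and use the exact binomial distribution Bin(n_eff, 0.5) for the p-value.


Step 1: Discard zero differences. Original n = 14; n_eff = number of nonzero differences = 14.
Nonzero differences (with sign): +9, -8, +2, +8, -8, +5, -6, -7, -2, -3, -6, +3, -3, +1
Step 2: Count signs: positive = 6, negative = 8.
Step 3: Under H0: P(positive) = 0.5, so the number of positives S ~ Bin(14, 0.5).
Step 4: Two-sided exact p-value = sum of Bin(14,0.5) probabilities at or below the observed probability = 0.790527.
Step 5: alpha = 0.1. fail to reject H0.

n_eff = 14, pos = 6, neg = 8, p = 0.790527, fail to reject H0.


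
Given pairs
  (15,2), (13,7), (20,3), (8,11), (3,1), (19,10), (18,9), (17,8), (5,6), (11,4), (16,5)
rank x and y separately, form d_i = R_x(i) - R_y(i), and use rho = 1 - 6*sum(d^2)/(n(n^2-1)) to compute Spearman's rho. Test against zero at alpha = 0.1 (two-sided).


Step 1: Rank x and y separately (midranks; no ties here).
rank(x): 15->6, 13->5, 20->11, 8->3, 3->1, 19->10, 18->9, 17->8, 5->2, 11->4, 16->7
rank(y): 2->2, 7->7, 3->3, 11->11, 1->1, 10->10, 9->9, 8->8, 6->6, 4->4, 5->5
Step 2: d_i = R_x(i) - R_y(i); compute d_i^2.
  (6-2)^2=16, (5-7)^2=4, (11-3)^2=64, (3-11)^2=64, (1-1)^2=0, (10-10)^2=0, (9-9)^2=0, (8-8)^2=0, (2-6)^2=16, (4-4)^2=0, (7-5)^2=4
sum(d^2) = 168.
Step 3: rho = 1 - 6*168 / (11*(11^2 - 1)) = 1 - 1008/1320 = 0.236364.
Step 4: Under H0, t = rho * sqrt((n-2)/(1-rho^2)) = 0.7298 ~ t(9).
Step 5: Two-sided p-value from the t-distribution with 9 df = 0.484091.
Step 6: alpha = 0.1. fail to reject H0.

rho = 0.2364, p = 0.484091, fail to reject H0 at alpha = 0.1.


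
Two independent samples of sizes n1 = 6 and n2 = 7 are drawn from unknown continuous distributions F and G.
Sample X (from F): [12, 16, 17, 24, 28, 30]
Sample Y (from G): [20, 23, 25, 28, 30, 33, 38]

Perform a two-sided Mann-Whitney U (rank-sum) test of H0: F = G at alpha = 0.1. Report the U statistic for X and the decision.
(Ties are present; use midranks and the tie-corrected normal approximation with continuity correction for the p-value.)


Step 1: Combine and sort all 13 observations; assign midranks.
sorted (value, group): (12,X), (16,X), (17,X), (20,Y), (23,Y), (24,X), (25,Y), (28,X), (28,Y), (30,X), (30,Y), (33,Y), (38,Y)
ranks: 12->1, 16->2, 17->3, 20->4, 23->5, 24->6, 25->7, 28->8.5, 28->8.5, 30->10.5, 30->10.5, 33->12, 38->13
Step 2: Rank sum for X: R1 = 1 + 2 + 3 + 6 + 8.5 + 10.5 = 31.
Step 3: U_X = R1 - n1(n1+1)/2 = 31 - 6*7/2 = 31 - 21 = 10.
       U_Y = n1*n2 - U_X = 42 - 10 = 32.
Step 4: Ties are present, so use the tie-corrected normal approximation (with continuity correction) for the p-value.
Step 5: p-value = 0.132546; compare to alpha = 0.1. fail to reject H0.

U_X = 10, p = 0.132546, fail to reject H0 at alpha = 0.1.


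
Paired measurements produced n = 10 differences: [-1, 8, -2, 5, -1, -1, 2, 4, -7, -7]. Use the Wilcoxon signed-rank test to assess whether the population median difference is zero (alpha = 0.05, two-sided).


Step 1: Drop any zero differences (none here) and take |d_i|.
|d| = [1, 8, 2, 5, 1, 1, 2, 4, 7, 7]
Step 2: Midrank |d_i| (ties get averaged ranks).
ranks: |1|->2, |8|->10, |2|->4.5, |5|->7, |1|->2, |1|->2, |2|->4.5, |4|->6, |7|->8.5, |7|->8.5
Step 3: Attach original signs; sum ranks with positive sign and with negative sign.
W+ = 10 + 7 + 4.5 + 6 = 27.5
W- = 2 + 4.5 + 2 + 2 + 8.5 + 8.5 = 27.5
(Check: W+ + W- = 55 should equal n(n+1)/2 = 55.)
Step 4: Test statistic W = min(W+, W-) = 27.5.
Step 5: Ties in |d|, so use the tie-corrected normal approximation.
        E[W] = n(n+1)/4 = 10*11/4 = 27.5.
        Tie groups: |d|=1 (t=3), |d|=2 (t=2), |d|=7 (t=2); sum(t^3 - t) = 36.
        Var[W] = n(n+1)(2n+1)/24 - sum(t^3-t)/48 = 2310/24 - 36/48 = 95.5.
        z = (W - E[W]) / sqrt(Var[W]) = (27.5 - 27.5) / 9.7724 = 0.0000.
        Two-sided p = 2*Phi(z) = 1.000000.
Step 6: alpha = 0.05. fail to reject H0.

W+ = 27.5, W- = 27.5, W = min = 27.5, p = 1.000000, fail to reject H0.


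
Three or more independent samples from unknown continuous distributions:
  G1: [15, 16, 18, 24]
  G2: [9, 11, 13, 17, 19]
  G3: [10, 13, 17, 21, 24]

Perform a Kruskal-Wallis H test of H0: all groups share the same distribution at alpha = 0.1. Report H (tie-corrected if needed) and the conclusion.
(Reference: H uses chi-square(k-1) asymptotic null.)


Step 1: Combine all N = 14 observations and assign midranks.
sorted (value, group, rank): (9,G2,1), (10,G3,2), (11,G2,3), (13,G2,4.5), (13,G3,4.5), (15,G1,6), (16,G1,7), (17,G2,8.5), (17,G3,8.5), (18,G1,10), (19,G2,11), (21,G3,12), (24,G1,13.5), (24,G3,13.5)
Step 2: Sum ranks within each group.
R_1 = 36.5 (n_1 = 4)
R_2 = 28 (n_2 = 5)
R_3 = 40.5 (n_3 = 5)
Step 3: H = 12/(N(N+1)) * sum(R_i^2/n_i) - 3(N+1)
     = 12/(14*15) * (36.5^2/4 + 28^2/5 + 40.5^2/5) - 3*15
     = 0.057143 * 817.913 - 45
     = 1.737857.
Step 4: Ties present; correction factor C = 1 - 18/(14^3 - 14) = 0.993407. Corrected H = 1.737857 / 0.993407 = 1.749392.
Step 5: Under H0, H ~ chi^2(2); p-value = 0.416989.
Step 6: alpha = 0.1. fail to reject H0.

H = 1.7494, df = 2, p = 0.416989, fail to reject H0.


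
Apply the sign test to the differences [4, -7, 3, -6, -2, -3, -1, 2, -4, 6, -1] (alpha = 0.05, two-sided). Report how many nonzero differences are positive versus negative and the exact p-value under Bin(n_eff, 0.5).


Step 1: Discard zero differences. Original n = 11; n_eff = number of nonzero differences = 11.
Nonzero differences (with sign): +4, -7, +3, -6, -2, -3, -1, +2, -4, +6, -1
Step 2: Count signs: positive = 4, negative = 7.
Step 3: Under H0: P(positive) = 0.5, so the number of positives S ~ Bin(11, 0.5).
Step 4: Two-sided exact p-value = sum of Bin(11,0.5) probabilities at or below the observed probability = 0.548828.
Step 5: alpha = 0.05. fail to reject H0.

n_eff = 11, pos = 4, neg = 7, p = 0.548828, fail to reject H0.


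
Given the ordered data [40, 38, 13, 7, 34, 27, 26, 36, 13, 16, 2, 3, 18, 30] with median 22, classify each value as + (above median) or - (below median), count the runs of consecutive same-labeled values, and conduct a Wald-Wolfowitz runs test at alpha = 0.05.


Step 1: Compute median = 22; label A = above, B = below.
Labels in order: AABBAAAABBBBBA  (n_A = 7, n_B = 7)
Step 2: Count runs R = 5.
Step 3: Under H0 (random ordering), E[R] = 2*n_A*n_B/(n_A+n_B) + 1 = 2*7*7/14 + 1 = 8.0000.
        Var[R] = 2*n_A*n_B*(2*n_A*n_B - n_A - n_B) / ((n_A+n_B)^2 * (n_A+n_B-1)) = 8232/2548 = 3.2308.
        SD[R] = 1.7974.
Step 4: Continuity-corrected z = (R + 0.5 - E[R]) / SD[R] = (5 + 0.5 - 8.0000) / 1.7974 = -1.3909.
Step 5: Two-sided p-value via normal approximation = 2*(1 - Phi(|z|)) = 0.164264.
Step 6: alpha = 0.05. fail to reject H0.

R = 5, z = -1.3909, p = 0.164264, fail to reject H0.


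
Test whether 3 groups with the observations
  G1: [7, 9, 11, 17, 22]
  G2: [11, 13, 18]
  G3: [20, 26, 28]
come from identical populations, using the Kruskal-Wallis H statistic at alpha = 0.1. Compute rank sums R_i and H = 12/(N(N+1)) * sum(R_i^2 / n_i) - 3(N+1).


Step 1: Combine all N = 11 observations and assign midranks.
sorted (value, group, rank): (7,G1,1), (9,G1,2), (11,G1,3.5), (11,G2,3.5), (13,G2,5), (17,G1,6), (18,G2,7), (20,G3,8), (22,G1,9), (26,G3,10), (28,G3,11)
Step 2: Sum ranks within each group.
R_1 = 21.5 (n_1 = 5)
R_2 = 15.5 (n_2 = 3)
R_3 = 29 (n_3 = 3)
Step 3: H = 12/(N(N+1)) * sum(R_i^2/n_i) - 3(N+1)
     = 12/(11*12) * (21.5^2/5 + 15.5^2/3 + 29^2/3) - 3*12
     = 0.090909 * 452.867 - 36
     = 5.169697.
Step 4: Ties present; correction factor C = 1 - 6/(11^3 - 11) = 0.995455. Corrected H = 5.169697 / 0.995455 = 5.193303.
Step 5: Under H0, H ~ chi^2(2); p-value = 0.074523.
Step 6: alpha = 0.1. reject H0.

H = 5.1933, df = 2, p = 0.074523, reject H0.


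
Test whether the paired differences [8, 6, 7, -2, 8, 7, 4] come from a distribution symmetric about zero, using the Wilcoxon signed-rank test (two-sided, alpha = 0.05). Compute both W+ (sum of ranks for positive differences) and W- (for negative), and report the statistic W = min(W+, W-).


Step 1: Drop any zero differences (none here) and take |d_i|.
|d| = [8, 6, 7, 2, 8, 7, 4]
Step 2: Midrank |d_i| (ties get averaged ranks).
ranks: |8|->6.5, |6|->3, |7|->4.5, |2|->1, |8|->6.5, |7|->4.5, |4|->2
Step 3: Attach original signs; sum ranks with positive sign and with negative sign.
W+ = 6.5 + 3 + 4.5 + 6.5 + 4.5 + 2 = 27
W- = 1 = 1
(Check: W+ + W- = 28 should equal n(n+1)/2 = 28.)
Step 4: Test statistic W = min(W+, W-) = 1.
Step 5: Ties in |d|, so use the tie-corrected normal approximation.
        E[W] = n(n+1)/4 = 7*8/4 = 14.
        Tie groups: |d|=7 (t=2), |d|=8 (t=2); sum(t^3 - t) = 12.
        Var[W] = n(n+1)(2n+1)/24 - sum(t^3-t)/48 = 840/24 - 12/48 = 34.75.
        z = (W - E[W]) / sqrt(Var[W]) = (1 - 14) / 5.8949 = -2.2053.
        Two-sided p = 2*Phi(z) = 0.027434.
Step 6: alpha = 0.05. reject H0.

W+ = 27, W- = 1, W = min = 1, p = 0.027434, reject H0.


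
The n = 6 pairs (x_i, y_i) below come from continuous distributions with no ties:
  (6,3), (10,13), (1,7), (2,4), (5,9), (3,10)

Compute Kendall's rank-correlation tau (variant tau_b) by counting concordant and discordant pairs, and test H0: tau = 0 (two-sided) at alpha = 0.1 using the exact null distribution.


Step 1: Enumerate the 15 unordered pairs (i,j) with i<j and classify each by sign(x_j-x_i) * sign(y_j-y_i).
  (1,2):dx=+4,dy=+10->C; (1,3):dx=-5,dy=+4->D; (1,4):dx=-4,dy=+1->D; (1,5):dx=-1,dy=+6->D
  (1,6):dx=-3,dy=+7->D; (2,3):dx=-9,dy=-6->C; (2,4):dx=-8,dy=-9->C; (2,5):dx=-5,dy=-4->C
  (2,6):dx=-7,dy=-3->C; (3,4):dx=+1,dy=-3->D; (3,5):dx=+4,dy=+2->C; (3,6):dx=+2,dy=+3->C
  (4,5):dx=+3,dy=+5->C; (4,6):dx=+1,dy=+6->C; (5,6):dx=-2,dy=+1->D
Step 2: C = 9, D = 6, total pairs = 15.
Step 3: tau = (C - D)/(n(n-1)/2) = (9 - 6)/15 = 0.200000.
Step 4: Exact two-sided p-value (enumerate n! = 720 permutations of y under H0): p = 0.719444.
Step 5: alpha = 0.1. fail to reject H0.

tau_b = 0.2000 (C=9, D=6), p = 0.719444, fail to reject H0.
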